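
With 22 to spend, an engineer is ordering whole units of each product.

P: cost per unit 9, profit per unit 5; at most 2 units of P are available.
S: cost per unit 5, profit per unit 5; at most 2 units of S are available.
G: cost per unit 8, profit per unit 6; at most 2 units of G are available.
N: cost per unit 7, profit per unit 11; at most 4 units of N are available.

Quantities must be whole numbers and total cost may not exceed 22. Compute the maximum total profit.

3×N: cost 21 ≤ 22, profit 3·11 = 33.
1×G and 2×N: cost 22 ≤ 22, profit 1·6 + 2·11 = 28.
Best is 33.

33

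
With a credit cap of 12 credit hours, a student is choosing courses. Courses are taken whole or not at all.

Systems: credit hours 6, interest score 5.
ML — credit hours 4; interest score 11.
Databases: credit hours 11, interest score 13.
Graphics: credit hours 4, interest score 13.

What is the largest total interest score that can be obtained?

Systems + Graphics: credit hours 6 + 4 = 10 ≤ 12, interest score 5 + 13 = 18.
ML + Graphics: credit hours 4 + 4 = 8 ≤ 12, interest score 11 + 13 = 24.
Systems + ML: credit hours 6 + 4 = 10 ≤ 12, interest score 5 + 11 = 16.
Best is ML and Graphics with total interest score 24.

24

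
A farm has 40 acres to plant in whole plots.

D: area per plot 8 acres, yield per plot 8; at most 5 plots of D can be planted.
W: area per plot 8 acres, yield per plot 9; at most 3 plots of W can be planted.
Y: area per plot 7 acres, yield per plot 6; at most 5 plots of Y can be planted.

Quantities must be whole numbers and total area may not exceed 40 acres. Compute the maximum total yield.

43

This is a bounded integer knapsack.
Take 2×D and 3×W: area 40 ≤ 40, yield 2·8 + 3·9 = 43.
W has the best ratio (9/8) and is taken to its limit of 3; remaining capacity is filled optimally with the others.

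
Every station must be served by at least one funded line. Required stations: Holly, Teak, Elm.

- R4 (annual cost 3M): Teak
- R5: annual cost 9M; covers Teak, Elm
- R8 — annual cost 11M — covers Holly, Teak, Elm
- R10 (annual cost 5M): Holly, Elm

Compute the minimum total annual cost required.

Choose R4 and R10: together they cover Holly, Teak, Elm — every station.
Total annual cost: 3 + 5 = 8.
No cover costs less than 8.

8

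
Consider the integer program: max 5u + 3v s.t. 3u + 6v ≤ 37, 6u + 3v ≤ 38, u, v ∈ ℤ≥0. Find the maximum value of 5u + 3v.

32

(u,v)=(4,4): 3·4+6·4=36≤37, 6·4+3·4=36≤38, objective 32.
(u,v)=(4,3): 3·4+6·3=30≤37, 6·4+3·3=33≤38, objective 29.
(u,v)=(3,4): 3·3+6·4=33≤37, 6·3+3·4=30≤38, objective 27.
The best lattice point is (4,4), giving 32.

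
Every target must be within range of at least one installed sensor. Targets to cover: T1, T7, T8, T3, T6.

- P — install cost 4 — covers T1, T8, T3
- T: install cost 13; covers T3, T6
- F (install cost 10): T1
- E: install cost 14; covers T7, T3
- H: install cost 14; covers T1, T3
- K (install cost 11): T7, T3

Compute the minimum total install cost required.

28

Choose P, T, and K: together they cover T1, T7, T8, T3, T6 — every target.
Total install cost: 4 + 13 + 11 = 28.
No cover costs less than 28.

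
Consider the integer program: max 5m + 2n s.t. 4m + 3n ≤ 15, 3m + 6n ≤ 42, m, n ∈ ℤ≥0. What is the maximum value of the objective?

17

(m,n)=(3,1): 4·3+3·1=15≤15, 3·3+6·1=15≤42, objective 17.
(m,n)=(3,0): 4·3+3·0=12≤15, 3·3+6·0=9≤42, objective 15.
(m,n)=(2,2): 4·2+3·2=14≤15, 3·2+6·2=18≤42, objective 14.
No feasible integer point exceeds 17.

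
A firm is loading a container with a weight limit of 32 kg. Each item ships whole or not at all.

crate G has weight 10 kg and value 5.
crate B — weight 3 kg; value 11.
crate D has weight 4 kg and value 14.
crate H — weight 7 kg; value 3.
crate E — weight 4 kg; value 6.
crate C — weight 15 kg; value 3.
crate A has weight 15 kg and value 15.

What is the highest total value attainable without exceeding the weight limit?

46

Allowing fractional choices, the relaxed optimum would be about 49.0, but items are indivisible.
crate G + crate B + crate D + crate A: weight 10 + 3 + 4 + 15 = 32 ≤ 32, value 5 + 11 + 14 + 15 = 45.
crate B + crate D + crate E + crate A: weight 3 + 4 + 4 + 15 = 26 ≤ 32, value 11 + 14 + 6 + 15 = 46.
Best is crate B, crate D, crate E, and crate A with total value 46.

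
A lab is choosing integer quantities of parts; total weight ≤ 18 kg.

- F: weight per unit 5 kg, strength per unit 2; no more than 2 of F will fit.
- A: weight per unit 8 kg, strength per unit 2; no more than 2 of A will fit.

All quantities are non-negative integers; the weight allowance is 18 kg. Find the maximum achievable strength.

2×A: weight 16 ≤ 18, strength 2·2 = 4.
2×F and 1×A: weight 18 ≤ 18, strength 2·2 + 1·2 = 6.
Best is 6.

6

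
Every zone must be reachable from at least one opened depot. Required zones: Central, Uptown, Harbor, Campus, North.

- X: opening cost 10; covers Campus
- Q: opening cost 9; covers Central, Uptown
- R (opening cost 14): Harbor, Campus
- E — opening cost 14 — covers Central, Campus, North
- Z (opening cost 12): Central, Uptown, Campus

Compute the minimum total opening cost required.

37

The greedy cost-per-new-zone heuristic would pick Z, R, and E for 40, but a cheaper cover exists.
Choose Q, R, and E: together they cover Central, Uptown, Harbor, Campus, North — every zone.
Total opening cost: 9 + 14 + 14 = 37.
No cover costs less than 37.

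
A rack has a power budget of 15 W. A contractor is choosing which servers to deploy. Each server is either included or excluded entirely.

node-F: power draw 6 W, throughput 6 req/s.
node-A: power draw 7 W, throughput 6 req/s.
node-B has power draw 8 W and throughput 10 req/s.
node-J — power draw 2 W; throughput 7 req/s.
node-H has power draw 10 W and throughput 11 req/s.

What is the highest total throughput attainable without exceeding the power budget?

19

Allowing fractional choices, the relaxed optimum would be about 22.5, but servers are indivisible.
node-F + node-A + node-J: power draw 6 + 7 + 2 = 15 ≤ 15, throughput 6 + 6 + 7 = 19.
node-J + node-H: power draw 2 + 10 = 12 ≤ 15, throughput 7 + 11 = 18.
node-B + node-J: power draw 8 + 2 = 10 ≤ 15, throughput 10 + 7 = 17.
Best is node-F, node-A, and node-J with total throughput 19.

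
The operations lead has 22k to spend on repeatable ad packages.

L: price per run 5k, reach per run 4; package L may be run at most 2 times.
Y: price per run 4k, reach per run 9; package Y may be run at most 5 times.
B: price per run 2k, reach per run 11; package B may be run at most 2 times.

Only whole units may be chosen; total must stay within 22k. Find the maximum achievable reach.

5×Y and 1×B: price 22 ≤ 22, reach 5·9 + 1·11 = 56.
4×Y and 2×B: price 20 ≤ 22, reach 4·9 + 2·11 = 58.
Best is 58.

58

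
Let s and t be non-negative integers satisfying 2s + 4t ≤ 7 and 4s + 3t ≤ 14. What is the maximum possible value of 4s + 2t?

12

(s,t)=(3,0) is feasible, giving 12.
(s,t)=(2,0) is feasible, giving 8.
The best lattice point is (3,0), giving 12.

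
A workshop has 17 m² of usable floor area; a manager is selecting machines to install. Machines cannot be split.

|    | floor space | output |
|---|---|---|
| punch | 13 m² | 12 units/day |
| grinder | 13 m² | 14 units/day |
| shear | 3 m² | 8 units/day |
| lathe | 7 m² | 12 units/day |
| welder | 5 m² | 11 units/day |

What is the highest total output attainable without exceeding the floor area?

31

Take shear, lathe, and welder: floor space 3 + 7 + 5 = 15 ≤ 17, output 8 + 12 + 11 = 31.
No other feasible combination does better.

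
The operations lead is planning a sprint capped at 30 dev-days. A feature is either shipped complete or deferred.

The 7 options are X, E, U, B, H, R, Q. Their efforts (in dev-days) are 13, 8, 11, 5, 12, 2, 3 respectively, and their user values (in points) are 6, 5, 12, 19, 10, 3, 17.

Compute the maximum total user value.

E + B + H + R + Q: effort 8 + 5 + 12 + 2 + 3 = 30 ≤ 30, user value 5 + 19 + 10 + 3 + 17 = 54.
E + U + B + R + Q: effort 8 + 11 + 5 + 2 + 3 = 29 ≤ 30, user value 5 + 12 + 19 + 3 + 17 = 56.
Best is E, U, B, R, and Q with total user value 56.

56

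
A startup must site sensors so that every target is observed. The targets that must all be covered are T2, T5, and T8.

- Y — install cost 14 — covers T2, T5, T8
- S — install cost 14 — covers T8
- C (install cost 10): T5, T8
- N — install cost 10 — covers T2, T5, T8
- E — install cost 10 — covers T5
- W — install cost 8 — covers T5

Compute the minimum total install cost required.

10

N alone covers T2, T5, T8 — every target.
Total install cost: 10.
No cover costs less than 10.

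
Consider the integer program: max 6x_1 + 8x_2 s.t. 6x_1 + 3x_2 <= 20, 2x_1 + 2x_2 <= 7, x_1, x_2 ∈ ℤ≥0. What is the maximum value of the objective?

24

(x_1,x_2)=(0,3): 6·0+3·3=9≤20, 2·0+2·3=6≤7, objective 24.
(x_1,x_2)=(1,2): 6·1+3·2=12≤20, 2·1+2·2=6≤7, objective 22.
(x_1,x_2)=(0,2): 6·0+3·2=6≤20, 2·0+2·2=4≤7, objective 16.
Maximum is 24 at (x_1,x_2)=(0,3).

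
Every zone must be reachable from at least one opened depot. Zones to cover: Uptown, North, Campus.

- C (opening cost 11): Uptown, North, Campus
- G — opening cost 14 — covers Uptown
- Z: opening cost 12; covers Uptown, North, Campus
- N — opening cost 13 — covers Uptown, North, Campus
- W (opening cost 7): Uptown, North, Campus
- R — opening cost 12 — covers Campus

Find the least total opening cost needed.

7

This is a weighted set-cover instance.
W alone covers Uptown, North, Campus — every zone.
Total opening cost: 7.
No cover costs less than 7.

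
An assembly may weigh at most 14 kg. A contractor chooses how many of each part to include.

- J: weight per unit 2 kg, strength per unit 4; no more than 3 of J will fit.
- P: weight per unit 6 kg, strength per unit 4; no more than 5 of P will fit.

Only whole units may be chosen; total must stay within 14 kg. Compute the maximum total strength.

16

This is a bounded integer knapsack.
3×J and 1×P: weight 12 ≤ 14, strength 3·4 + 1·4 = 16.
1×J and 2×P: weight 14 ≤ 14, strength 1·4 + 2·4 = 12.
Best is 16.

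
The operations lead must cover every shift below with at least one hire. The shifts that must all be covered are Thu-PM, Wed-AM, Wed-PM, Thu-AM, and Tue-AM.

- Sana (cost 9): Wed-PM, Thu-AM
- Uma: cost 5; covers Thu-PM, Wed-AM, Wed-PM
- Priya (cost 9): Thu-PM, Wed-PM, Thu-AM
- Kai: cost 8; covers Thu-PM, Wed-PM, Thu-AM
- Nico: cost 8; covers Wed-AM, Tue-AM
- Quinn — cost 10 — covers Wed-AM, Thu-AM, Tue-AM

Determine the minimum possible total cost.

15

Choose Uma and Quinn: together they cover Thu-PM, Wed-AM, Wed-PM, Thu-AM, Tue-AM — every shift.
Total cost: 5 + 10 = 15.
No cover costs less than 15.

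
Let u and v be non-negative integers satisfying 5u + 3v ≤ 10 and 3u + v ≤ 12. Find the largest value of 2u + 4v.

12

(u,v)=(0,3): 5·0+3·3=9≤10, 3·0+1·3=3≤12, objective 12.
(u,v)=(0,2): 5·0+3·2=6≤10, 3·0+1·2=2≤12, objective 8.
Maximum is 12 at (u,v)=(0,3).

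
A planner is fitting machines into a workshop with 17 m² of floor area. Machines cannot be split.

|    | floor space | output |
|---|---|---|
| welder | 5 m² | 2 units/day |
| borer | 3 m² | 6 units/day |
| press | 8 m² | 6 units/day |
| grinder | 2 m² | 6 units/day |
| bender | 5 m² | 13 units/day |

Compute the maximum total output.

27

Allowing fractional choices, the relaxed optimum would be about 30.2, but machines are indivisible.
borer + grinder + bender: floor space 3 + 2 + 5 = 10 ≤ 17, output 6 + 6 + 13 = 25.
welder + borer + grinder + bender: floor space 5 + 3 + 2 + 5 = 15 ≤ 17, output 2 + 6 + 6 + 13 = 27.
press + grinder + bender: floor space 8 + 2 + 5 = 15 ≤ 17, output 6 + 6 + 13 = 25.
Best is welder, borer, grinder, and bender with total output 27.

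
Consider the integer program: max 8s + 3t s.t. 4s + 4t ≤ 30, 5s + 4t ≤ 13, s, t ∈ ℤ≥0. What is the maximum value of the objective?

The continuous relaxation peaks at (2.6, 0) with value 20.80; rounding to a feasible lattice point costs some objective.
(s,t)=(2,0): 4·2+4·0=8≤30, 5·2+4·0=10≤13, objective 16.
(s,t)=(1,1): 4·1+4·1=8≤30, 5·1+4·1=9≤13, objective 11.
Maximum is 16 at (s,t)=(2,0).

16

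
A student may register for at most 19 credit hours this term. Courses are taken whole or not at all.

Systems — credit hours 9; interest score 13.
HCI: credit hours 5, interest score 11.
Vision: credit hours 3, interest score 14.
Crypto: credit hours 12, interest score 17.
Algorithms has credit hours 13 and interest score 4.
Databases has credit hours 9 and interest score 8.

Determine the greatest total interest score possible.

38

Treat it as a binary knapsack problem.
Vision + Crypto: credit hours 3 + 12 = 15 ≤ 19, interest score 14 + 17 = 31.
Systems + HCI + Vision: credit hours 9 + 5 + 3 = 17 ≤ 19, interest score 13 + 11 + 14 = 38.
HCI + Vision + Databases: credit hours 5 + 3 + 9 = 17 ≤ 19, interest score 11 + 14 + 8 = 33.
Best is Systems, HCI, and Vision with total interest score 38.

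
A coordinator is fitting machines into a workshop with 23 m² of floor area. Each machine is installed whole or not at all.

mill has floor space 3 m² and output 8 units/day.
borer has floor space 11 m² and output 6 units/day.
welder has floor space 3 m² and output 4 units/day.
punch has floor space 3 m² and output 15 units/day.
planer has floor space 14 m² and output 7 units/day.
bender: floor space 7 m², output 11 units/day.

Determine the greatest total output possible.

38

Allowing fractional choices, the relaxed optimum would be about 41.8, but machines are indivisible.
mill + punch + bender: floor space 3 + 3 + 7 = 13 ≤ 23, output 8 + 15 + 11 = 34.
mill + welder + punch + bender: floor space 3 + 3 + 3 + 7 = 16 ≤ 23, output 8 + 4 + 15 + 11 = 38.
Best is mill, welder, punch, and bender with total output 38.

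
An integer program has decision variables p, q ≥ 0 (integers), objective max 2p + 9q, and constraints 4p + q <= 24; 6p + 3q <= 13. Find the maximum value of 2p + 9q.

(p,q)=(0,4): 4·0+1·4=4≤24, 6·0+3·4=12≤13, objective 36.
(p,q)=(0,3): 4·0+1·3=3≤24, 6·0+3·3=9≤13, objective 27.
The best lattice point is (0,4), giving 36.

36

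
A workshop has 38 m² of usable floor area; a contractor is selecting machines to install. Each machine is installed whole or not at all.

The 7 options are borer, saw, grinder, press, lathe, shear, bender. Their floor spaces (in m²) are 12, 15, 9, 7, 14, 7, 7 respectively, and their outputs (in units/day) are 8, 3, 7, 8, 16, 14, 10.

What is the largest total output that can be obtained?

Treat it as a binary knapsack problem.
grinder + lathe + shear + bender: floor space 9 + 14 + 7 + 7 = 37 ≤ 38, output 7 + 16 + 14 + 10 = 47.
press + lathe + shear + bender: floor space 7 + 14 + 7 + 7 = 35 ≤ 38, output 8 + 16 + 14 + 10 = 48.
grinder + press + lathe + shear: floor space 9 + 7 + 14 + 7 = 37 ≤ 38, output 7 + 8 + 16 + 14 = 45.
Best is press, lathe, shear, and bender with total output 48.

48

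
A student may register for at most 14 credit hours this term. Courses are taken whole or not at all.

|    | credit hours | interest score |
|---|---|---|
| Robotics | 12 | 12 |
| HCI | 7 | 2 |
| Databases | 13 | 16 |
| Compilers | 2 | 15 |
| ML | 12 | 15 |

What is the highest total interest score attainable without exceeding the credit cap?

30

Take Compilers and ML: credit hours 2 + 12 = 14 ≤ 14, interest score 15 + 15 = 30.
No other feasible combination does better.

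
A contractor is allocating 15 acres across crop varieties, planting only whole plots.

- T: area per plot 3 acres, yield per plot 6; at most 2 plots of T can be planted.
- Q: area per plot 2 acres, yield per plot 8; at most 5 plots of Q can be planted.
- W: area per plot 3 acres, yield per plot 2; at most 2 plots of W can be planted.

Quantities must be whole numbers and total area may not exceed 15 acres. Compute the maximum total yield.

46

Take 1×T and 5×Q: area 13 ≤ 15, yield 1·6 + 5·8 = 46.
Q has the best ratio (8/2) and is taken to its limit of 5; remaining capacity is filled optimally with the others.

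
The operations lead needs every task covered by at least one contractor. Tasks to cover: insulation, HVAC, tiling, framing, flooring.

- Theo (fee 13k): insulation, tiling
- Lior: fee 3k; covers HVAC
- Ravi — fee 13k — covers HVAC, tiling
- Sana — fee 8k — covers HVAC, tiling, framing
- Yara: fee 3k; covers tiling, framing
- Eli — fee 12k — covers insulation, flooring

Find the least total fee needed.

Choose Lior, Yara, and Eli: together they cover insulation, HVAC, tiling, framing, flooring — every task.
Total fee: 3 + 3 + 12 = 18.

18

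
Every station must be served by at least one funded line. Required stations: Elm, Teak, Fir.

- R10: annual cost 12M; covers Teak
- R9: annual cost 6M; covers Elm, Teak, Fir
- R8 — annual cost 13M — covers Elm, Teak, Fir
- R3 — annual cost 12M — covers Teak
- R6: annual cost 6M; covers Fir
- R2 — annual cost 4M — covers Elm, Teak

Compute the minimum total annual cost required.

R9 alone covers Elm, Teak, Fir — every station.
Total annual cost: 6.

6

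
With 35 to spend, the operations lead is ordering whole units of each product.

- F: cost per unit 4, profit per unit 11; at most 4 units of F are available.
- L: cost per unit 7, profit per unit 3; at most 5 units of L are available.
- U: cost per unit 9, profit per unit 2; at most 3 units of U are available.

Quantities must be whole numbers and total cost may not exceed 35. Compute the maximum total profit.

4×F, 1×L, and 1×U: cost 32 ≤ 35, profit 4·11 + 1·3 + 1·2 = 49.
4×F and 2×L: cost 30 ≤ 35, profit 4·11 + 2·3 = 50.
Best is 50.

50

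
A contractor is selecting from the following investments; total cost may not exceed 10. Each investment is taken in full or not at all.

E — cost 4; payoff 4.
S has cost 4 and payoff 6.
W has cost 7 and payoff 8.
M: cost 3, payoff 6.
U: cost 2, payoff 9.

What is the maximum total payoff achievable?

E + M + U: cost 4 + 3 + 2 = 9 ≤ 10, payoff 4 + 6 + 9 = 19.
S + M + U: cost 4 + 3 + 2 = 9 ≤ 10, payoff 6 + 6 + 9 = 21.
E + S + U: cost 4 + 4 + 2 = 10 ≤ 10, payoff 4 + 6 + 9 = 19.
Best is S, M, and U with total payoff 21.

21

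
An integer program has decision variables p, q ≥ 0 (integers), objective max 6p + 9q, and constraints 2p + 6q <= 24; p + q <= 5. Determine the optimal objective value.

39

(p,q)=(2,3) is feasible, giving 39.
(p,q)=(0,4) is feasible, giving 36.
(p,q)=(3,2) is feasible, giving 36.
Maximum is 39 at (p,q)=(2,3).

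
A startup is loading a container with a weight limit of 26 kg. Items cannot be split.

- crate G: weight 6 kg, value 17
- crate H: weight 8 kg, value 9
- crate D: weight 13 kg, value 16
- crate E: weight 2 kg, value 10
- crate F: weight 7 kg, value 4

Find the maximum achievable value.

43

crate G + crate H + crate E + crate F: weight 6 + 8 + 2 + 7 = 23 ≤ 26, value 17 + 9 + 10 + 4 = 40.
crate G + crate D + crate E: weight 6 + 13 + 2 = 21 ≤ 26, value 17 + 16 + 10 = 43.
Best is crate G, crate D, and crate E with total value 43.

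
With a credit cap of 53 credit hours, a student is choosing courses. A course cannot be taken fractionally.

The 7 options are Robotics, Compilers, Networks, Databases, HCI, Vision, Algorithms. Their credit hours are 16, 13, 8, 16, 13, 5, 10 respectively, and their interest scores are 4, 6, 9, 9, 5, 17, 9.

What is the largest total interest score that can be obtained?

Allowing fractional choices, the relaxed optimum would be about 50.4, but courses are indivisible.
Compilers + Networks + HCI + Vision + Algorithms: credit hours 13 + 8 + 13 + 5 + 10 = 49 ≤ 53, interest score 6 + 9 + 5 + 17 + 9 = 46.
Networks + Databases + HCI + Vision + Algorithms: credit hours 8 + 16 + 13 + 5 + 10 = 52 ≤ 53, interest score 9 + 9 + 5 + 17 + 9 = 49.
Compilers + Networks + Databases + Vision + Algorithms: credit hours 13 + 8 + 16 + 5 + 10 = 52 ≤ 53, interest score 6 + 9 + 9 + 17 + 9 = 50.
Best is Compilers, Networks, Databases, Vision, and Algorithms with total interest score 50.

50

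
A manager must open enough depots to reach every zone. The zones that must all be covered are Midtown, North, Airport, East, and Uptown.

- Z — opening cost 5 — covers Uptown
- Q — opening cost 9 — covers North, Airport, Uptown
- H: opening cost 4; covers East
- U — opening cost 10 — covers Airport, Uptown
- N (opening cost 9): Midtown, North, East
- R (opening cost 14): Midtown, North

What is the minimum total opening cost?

18

The greedy cost-per-new-zone heuristic would pick Q, H, and N for 22, but a cheaper cover exists.
Choose Q and N: together they cover Midtown, North, Airport, East, Uptown — every zone.
Total opening cost: 9 + 9 = 18.
No cover costs less than 18.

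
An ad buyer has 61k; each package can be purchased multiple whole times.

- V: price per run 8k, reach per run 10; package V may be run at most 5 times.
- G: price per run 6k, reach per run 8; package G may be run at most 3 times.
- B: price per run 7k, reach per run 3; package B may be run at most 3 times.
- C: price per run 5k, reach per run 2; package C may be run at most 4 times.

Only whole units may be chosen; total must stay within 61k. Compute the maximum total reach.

This is a bounded integer knapsack.
Take 5×V and 3×G: price 58 ≤ 61, reach 5·10 + 3·8 = 74.
G has the best ratio (8/6) and is taken to its limit of 3; remaining capacity is filled optimally with the others.

74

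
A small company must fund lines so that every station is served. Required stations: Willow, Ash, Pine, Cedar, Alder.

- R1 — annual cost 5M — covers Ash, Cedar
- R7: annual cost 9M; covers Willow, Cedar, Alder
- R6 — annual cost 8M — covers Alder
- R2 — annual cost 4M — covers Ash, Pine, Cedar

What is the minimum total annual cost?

13

Choose R7 and R2: together they cover Willow, Ash, Pine, Cedar, Alder — every station.
Total annual cost: 9 + 4 = 13.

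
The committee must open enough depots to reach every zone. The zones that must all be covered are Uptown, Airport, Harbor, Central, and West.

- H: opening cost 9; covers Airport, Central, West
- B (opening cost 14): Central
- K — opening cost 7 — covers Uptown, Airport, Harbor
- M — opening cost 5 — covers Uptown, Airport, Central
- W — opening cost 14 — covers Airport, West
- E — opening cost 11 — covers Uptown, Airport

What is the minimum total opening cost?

The greedy cost-per-new-zone heuristic would pick M, K, and H for 21, but a cheaper cover exists.
Choose H and K: together they cover Uptown, Airport, Harbor, Central, West — every zone.
Total opening cost: 9 + 7 = 16.
No cover costs less than 16.

16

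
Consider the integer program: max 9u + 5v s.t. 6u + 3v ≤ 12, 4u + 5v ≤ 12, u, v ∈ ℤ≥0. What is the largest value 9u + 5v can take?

The continuous relaxation peaks at (1.33, 1.33) with value 18.67; rounding to a feasible lattice point costs some objective.
(u,v)=(2,0): 6·2+3·0=12≤12, 4·2+5·0=8≤12, objective 18.
(u,v)=(1,1): 6·1+3·1=9≤12, 4·1+5·1=9≤12, objective 14.
Maximum is 18 at (u,v)=(2,0).

18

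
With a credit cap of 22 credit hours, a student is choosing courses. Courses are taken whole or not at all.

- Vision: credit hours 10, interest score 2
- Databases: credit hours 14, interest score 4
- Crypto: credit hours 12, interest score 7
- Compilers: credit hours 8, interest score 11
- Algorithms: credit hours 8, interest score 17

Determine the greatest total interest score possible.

28

Take Compilers and Algorithms: credit hours 8 + 8 = 16 ≤ 22, interest score 11 + 17 = 28.
No other feasible combination does better.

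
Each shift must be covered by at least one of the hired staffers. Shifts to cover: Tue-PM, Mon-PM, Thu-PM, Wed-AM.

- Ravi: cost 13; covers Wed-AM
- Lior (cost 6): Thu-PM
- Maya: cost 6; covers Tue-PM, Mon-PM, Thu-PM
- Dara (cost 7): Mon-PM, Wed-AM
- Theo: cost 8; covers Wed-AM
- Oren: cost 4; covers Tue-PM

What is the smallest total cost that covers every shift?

13

Choose Maya and Dara: together they cover Tue-PM, Mon-PM, Thu-PM, Wed-AM — every shift.
Total cost: 6 + 7 = 13.
No cover costs less than 13.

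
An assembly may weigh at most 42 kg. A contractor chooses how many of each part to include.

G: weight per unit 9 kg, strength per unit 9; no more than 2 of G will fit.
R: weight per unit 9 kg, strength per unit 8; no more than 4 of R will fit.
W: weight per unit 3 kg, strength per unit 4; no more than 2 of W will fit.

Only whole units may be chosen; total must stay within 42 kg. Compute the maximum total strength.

This is a bounded integer knapsack.
W has the best ratio (4/3); taking only W gives at most 2×4 = 8 (stopped by the supply cap of 2).
Mixing does better — 2×G, 2×R, and 2×W: weight 42 ≤ 42, strength 2·9 + 2·8 + 2·4 = 42.

42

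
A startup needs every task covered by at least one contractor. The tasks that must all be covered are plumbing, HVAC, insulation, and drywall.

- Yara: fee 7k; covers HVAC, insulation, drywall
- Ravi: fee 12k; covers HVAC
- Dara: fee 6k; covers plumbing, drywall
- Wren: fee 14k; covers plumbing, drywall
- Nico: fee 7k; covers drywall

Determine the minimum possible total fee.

13

This is a weighted set-cover instance.
Choose Yara and Dara: together they cover plumbing, HVAC, insulation, drywall — every task.
Total fee: 7 + 6 = 13.
No cover costs less than 13.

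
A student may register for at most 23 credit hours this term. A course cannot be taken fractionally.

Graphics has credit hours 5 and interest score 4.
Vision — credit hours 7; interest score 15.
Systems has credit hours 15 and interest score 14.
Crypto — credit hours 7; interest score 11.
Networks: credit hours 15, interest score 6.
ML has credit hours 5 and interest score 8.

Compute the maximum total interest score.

Take Vision, Crypto, and ML: credit hours 7 + 7 + 5 = 19 ≤ 23, interest score 15 + 11 + 8 = 34.
No other feasible combination does better.

34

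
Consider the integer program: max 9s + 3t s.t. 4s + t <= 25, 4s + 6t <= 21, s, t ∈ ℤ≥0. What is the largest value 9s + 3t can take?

(s,t)=(5,0): 4·5+1·0=20≤25, 4·5+6·0=20≤21, objective 45.
(s,t)=(4,0): 4·4+1·0=16≤25, 4·4+6·0=16≤21, objective 36.
The best lattice point is (5,0), giving 45.

45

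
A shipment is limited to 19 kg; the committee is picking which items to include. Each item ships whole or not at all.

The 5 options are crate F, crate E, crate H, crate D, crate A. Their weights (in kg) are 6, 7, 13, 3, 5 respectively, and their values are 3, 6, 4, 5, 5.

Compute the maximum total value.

16

Treat it as a binary knapsack problem.
crate F + crate E + crate D: weight 6 + 7 + 3 = 16 ≤ 19, value 3 + 6 + 5 = 14.
crate F + crate E + crate A: weight 6 + 7 + 5 = 18 ≤ 19, value 3 + 6 + 5 = 14.
crate E + crate D + crate A: weight 7 + 3 + 5 = 15 ≤ 19, value 6 + 5 + 5 = 16.
Best is crate E, crate D, and crate A with total value 16.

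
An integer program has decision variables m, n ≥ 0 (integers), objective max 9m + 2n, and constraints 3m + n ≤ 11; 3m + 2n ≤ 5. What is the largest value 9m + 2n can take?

Relaxing integrality, the LP optimum is 15.00 at (m,n) = (1.67, 0), which is not an integer point.
(m,n)=(1,1): 3·1+1·1=4≤11, 3·1+2·1=5≤5, objective 11.
(m,n)=(1,0): 3·1+1·0=3≤11, 3·1+2·0=3≤5, objective 9.
(m,n)=(0,2): 3·0+1·2=2≤11, 3·0+2·2=4≤5, objective 4.
No feasible integer point exceeds 11.

11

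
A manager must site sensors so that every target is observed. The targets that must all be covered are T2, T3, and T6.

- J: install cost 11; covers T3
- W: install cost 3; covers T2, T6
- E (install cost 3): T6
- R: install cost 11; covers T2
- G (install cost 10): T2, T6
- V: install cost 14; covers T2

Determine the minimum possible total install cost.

14

Choose J and W: together they cover T2, T3, T6 — every target.
Total install cost: 11 + 3 = 14.
No cover costs less than 14.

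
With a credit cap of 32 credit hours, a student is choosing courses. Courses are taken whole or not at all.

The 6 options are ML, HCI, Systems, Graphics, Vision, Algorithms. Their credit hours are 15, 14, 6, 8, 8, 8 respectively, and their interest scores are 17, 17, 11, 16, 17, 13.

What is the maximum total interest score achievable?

57

Systems + Graphics + Vision + Algorithms: credit hours 6 + 8 + 8 + 8 = 30 ≤ 32, interest score 11 + 16 + 17 + 13 = 57.
HCI + Graphics + Vision: credit hours 14 + 8 + 8 = 30 ≤ 32, interest score 17 + 16 + 17 = 50.
Best is Systems, Graphics, Vision, and Algorithms with total interest score 57.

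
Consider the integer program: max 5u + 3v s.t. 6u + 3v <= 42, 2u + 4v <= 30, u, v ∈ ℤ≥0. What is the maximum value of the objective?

37

(u,v)=(5,4): 6·5+3·4=42≤42, 2·5+4·4=26≤30, objective 37.
(u,v)=(4,5): 6·4+3·5=39≤42, 2·4+4·5=28≤30, objective 35.
The best lattice point is (5,4), giving 37.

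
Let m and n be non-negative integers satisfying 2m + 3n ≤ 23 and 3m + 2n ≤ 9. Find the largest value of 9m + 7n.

30

The continuous relaxation peaks at (0, 4.5) with value 31.50; rounding to a feasible lattice point costs some objective.
(m,n)=(1,3) is feasible, giving 30.
(m,n)=(0,4) is feasible, giving 28.
(m,n)=(1,2) is feasible, giving 23.
No feasible integer point exceeds 30.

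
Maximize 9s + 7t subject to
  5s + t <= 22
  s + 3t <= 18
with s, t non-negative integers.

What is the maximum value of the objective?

62

(s,t)=(3,5): 5·3+1·5=20≤22, 1·3+3·5=18≤18, objective 62.
(s,t)=(3,4): 5·3+1·4=19≤22, 1·3+3·4=15≤18, objective 55.
(s,t)=(2,5): 5·2+1·5=15≤22, 1·2+3·5=17≤18, objective 53.
Maximum is 62 at (s,t)=(3,5).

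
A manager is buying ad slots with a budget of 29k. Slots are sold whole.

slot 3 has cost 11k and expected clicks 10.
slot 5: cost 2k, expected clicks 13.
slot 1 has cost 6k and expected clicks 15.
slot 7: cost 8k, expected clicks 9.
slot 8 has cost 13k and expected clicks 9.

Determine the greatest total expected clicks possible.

Take slot 3, slot 5, slot 1, and slot 7: cost 11 + 2 + 6 + 8 = 27 ≤ 29, expected clicks 10 + 13 + 15 + 9 = 47.
No other feasible combination does better.

47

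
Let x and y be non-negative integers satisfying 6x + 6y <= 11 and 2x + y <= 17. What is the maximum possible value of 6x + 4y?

(x,y)=(1,0): 6·1+6·0=6≤11, 2·1+1·0=2≤17, objective 6.
(x,y)=(0,1): 6·0+6·1=6≤11, 2·0+1·1=1≤17, objective 4.
The best lattice point is (1,0), giving 6.

6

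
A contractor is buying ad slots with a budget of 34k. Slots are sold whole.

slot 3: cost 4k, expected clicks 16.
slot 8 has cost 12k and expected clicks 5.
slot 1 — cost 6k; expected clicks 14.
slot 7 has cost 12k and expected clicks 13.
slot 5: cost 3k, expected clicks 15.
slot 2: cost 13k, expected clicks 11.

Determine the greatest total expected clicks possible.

58

Take slot 3, slot 1, slot 7, and slot 5: cost 4 + 6 + 12 + 3 = 25 ≤ 34, expected clicks 16 + 14 + 13 + 15 = 58.
No other feasible combination does better.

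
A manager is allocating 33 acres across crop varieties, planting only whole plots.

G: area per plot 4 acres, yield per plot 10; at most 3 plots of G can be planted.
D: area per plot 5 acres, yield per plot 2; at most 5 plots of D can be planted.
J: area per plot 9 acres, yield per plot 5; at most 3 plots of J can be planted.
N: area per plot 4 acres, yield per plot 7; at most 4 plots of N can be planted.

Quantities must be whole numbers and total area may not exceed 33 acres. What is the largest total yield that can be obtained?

60

G has the best ratio (10/4); taking only G gives at most 3×10 = 30 (stopped by the supply cap of 3).
Mixing does better — 3×G, 1×D, and 4×N: area 33 ≤ 33, yield 3·10 + 1·2 + 4·7 = 60.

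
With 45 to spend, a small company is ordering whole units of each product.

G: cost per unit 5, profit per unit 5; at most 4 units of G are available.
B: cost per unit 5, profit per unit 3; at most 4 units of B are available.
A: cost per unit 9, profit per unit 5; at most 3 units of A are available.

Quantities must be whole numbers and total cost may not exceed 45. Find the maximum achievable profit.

4×G, 3×B, and 1×A: cost 44 ≤ 45, profit 4·5 + 3·3 + 1·5 = 34.
4×G, 1×B, and 2×A: cost 43 ≤ 45, profit 4·5 + 1·3 + 2·5 = 33.
Best is 34.

34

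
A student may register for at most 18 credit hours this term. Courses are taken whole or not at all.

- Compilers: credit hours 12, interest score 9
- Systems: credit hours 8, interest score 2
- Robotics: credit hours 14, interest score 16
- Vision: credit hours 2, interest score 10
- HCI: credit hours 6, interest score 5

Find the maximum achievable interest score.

Robotics + Vision: credit hours 14 + 2 = 16 ≤ 18, interest score 16 + 10 = 26.
Systems + Vision + HCI: credit hours 8 + 2 + 6 = 16 ≤ 18, interest score 2 + 10 + 5 = 17.
Compilers + Vision: credit hours 12 + 2 = 14 ≤ 18, interest score 9 + 10 = 19.
Best is Robotics and Vision with total interest score 26.

26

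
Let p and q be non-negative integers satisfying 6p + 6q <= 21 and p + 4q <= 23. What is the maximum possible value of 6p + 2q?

(p,q)=(3,0): 6·3+6·0=18≤21, 1·3+4·0=3≤23, objective 18.
(p,q)=(2,1): 6·2+6·1=18≤21, 1·2+4·1=6≤23, objective 14.
(p,q)=(2,0): 6·2+6·0=12≤21, 1·2+4·0=2≤23, objective 12.
No feasible integer point exceeds 18.

18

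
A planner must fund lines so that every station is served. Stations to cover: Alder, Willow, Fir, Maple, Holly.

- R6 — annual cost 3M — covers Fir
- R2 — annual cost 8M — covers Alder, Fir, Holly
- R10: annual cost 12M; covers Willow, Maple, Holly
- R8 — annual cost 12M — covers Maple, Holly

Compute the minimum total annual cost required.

Choose R2 and R10: together they cover Alder, Willow, Fir, Maple, Holly — every station.
Total annual cost: 8 + 12 = 20.
No cover costs less than 20.

20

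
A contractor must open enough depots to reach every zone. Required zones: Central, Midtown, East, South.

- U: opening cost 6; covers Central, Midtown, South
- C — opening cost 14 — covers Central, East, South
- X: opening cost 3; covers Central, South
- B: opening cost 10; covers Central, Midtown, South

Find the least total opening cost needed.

This is an integer covering problem.
The greedy cost-per-new-zone heuristic would pick X, U, and C for 23, but a cheaper cover exists.
Choose U and C: together they cover Central, Midtown, East, South — every zone.
Total opening cost: 6 + 14 = 20.
No cover costs less than 20.

20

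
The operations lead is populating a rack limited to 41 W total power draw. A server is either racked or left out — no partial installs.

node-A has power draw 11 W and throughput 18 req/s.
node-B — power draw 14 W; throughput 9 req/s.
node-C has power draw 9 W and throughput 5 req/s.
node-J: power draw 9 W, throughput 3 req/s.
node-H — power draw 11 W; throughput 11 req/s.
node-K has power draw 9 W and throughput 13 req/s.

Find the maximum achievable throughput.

47

Take node-A, node-C, node-H, and node-K: power draw 11 + 9 + 11 + 9 = 40 ≤ 41, throughput 18 + 5 + 11 + 13 = 47.
No other feasible combination does better.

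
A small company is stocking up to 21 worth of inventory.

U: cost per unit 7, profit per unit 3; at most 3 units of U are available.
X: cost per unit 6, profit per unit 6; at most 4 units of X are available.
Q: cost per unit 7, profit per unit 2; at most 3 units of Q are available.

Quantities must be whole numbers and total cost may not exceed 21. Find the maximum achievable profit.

18

Take 3×X: cost 18 ≤ 21, profit 3·6 = 18.
No other integer combination yields more.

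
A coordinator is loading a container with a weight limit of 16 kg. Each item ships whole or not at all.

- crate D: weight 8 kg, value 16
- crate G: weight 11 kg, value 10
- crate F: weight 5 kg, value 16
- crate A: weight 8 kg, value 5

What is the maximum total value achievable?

32

crate F + crate A: weight 5 + 8 = 13 ≤ 16, value 16 + 5 = 21.
crate D + crate F: weight 8 + 5 = 13 ≤ 16, value 16 + 16 = 32.
crate G + crate F: weight 11 + 5 = 16 ≤ 16, value 10 + 16 = 26.
Best is crate D and crate F with total value 32.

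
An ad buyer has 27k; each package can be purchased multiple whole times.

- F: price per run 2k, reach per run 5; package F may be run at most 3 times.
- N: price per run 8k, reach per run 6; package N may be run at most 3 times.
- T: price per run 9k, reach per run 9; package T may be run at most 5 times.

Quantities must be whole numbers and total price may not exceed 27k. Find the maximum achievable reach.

3×F and 2×T: price 24 ≤ 27, reach 3·5 + 2·9 = 33.
3×F, 1×N, and 1×T: price 23 ≤ 27, reach 3·5 + 1·6 + 1·9 = 30.
Best is 33.

33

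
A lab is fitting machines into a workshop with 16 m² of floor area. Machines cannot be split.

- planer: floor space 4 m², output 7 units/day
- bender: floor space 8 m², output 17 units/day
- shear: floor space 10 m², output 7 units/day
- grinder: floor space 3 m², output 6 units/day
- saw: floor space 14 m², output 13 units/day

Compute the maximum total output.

planer + bender: floor space 4 + 8 = 12 ≤ 16, output 7 + 17 = 24.
planer + bender + grinder: floor space 4 + 8 + 3 = 15 ≤ 16, output 7 + 17 + 6 = 30.
bender + grinder: floor space 8 + 3 = 11 ≤ 16, output 17 + 6 = 23.
Best is planer, bender, and grinder with total output 30.

30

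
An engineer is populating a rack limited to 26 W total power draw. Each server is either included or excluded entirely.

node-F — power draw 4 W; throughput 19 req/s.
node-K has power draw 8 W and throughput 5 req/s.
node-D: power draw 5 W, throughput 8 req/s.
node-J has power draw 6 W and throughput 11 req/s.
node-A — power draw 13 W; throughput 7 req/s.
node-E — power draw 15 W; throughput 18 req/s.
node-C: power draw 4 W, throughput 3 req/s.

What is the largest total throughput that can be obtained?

Treat it as a binary knapsack problem.
Take node-F, node-J, and node-E: power draw 4 + 6 + 15 = 25 ≤ 26, throughput 19 + 11 + 18 = 48.
No other feasible combination does better.

48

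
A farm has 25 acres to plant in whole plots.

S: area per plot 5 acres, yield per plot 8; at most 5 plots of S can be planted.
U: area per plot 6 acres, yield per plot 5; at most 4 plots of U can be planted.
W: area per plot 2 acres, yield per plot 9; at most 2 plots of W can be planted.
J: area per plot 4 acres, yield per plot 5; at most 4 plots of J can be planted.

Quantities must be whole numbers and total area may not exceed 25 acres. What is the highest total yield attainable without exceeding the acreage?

50

3×S, 2×W, and 1×J: area 23 ≤ 25, yield 3·8 + 2·9 + 1·5 = 47.
4×S and 2×W: area 24 ≤ 25, yield 4·8 + 2·9 = 50.
Best is 50.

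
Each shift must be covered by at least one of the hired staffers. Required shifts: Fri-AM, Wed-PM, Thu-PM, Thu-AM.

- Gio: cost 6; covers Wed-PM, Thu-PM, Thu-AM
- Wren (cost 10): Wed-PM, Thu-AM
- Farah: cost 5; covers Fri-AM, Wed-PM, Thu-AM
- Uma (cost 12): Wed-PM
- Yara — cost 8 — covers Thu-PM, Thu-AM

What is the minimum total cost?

11

This is an integer covering problem.
Choose Gio and Farah: together they cover Fri-AM, Wed-PM, Thu-PM, Thu-AM — every shift.
Total cost: 6 + 5 = 11.
No cover costs less than 11.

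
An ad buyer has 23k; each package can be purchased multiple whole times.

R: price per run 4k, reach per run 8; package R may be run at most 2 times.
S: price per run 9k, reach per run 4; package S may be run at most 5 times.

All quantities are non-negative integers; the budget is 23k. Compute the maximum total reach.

20

2×R and 1×S: price 17 ≤ 23, reach 2·8 + 1·4 = 20.
1×R and 2×S: price 22 ≤ 23, reach 1·8 + 2·4 = 16.
Best is 20.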